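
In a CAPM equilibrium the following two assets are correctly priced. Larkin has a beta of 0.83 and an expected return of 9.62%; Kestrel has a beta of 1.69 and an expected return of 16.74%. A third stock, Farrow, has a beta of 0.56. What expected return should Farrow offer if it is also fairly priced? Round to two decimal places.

7.38%

MRP (SML slope) = (16.74% − 9.62%) / (1.69 − 0.83) = 7.12% / 0.86 = 8.2791%
R_f (intercept) = 9.62% − 0.83 × 8.2791% = 2.7483%
E(R_Farrow) = R_f + β × MRP = 2.7483% + 0.56 × 8.2791% = 7.38%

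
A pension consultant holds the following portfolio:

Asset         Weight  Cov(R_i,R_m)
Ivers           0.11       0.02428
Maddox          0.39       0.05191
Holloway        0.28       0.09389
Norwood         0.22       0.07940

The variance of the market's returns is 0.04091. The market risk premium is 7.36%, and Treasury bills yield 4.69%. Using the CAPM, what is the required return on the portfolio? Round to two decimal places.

16.68%

β_Ivers = 0.02428 / 0.04091 = 0.5935
β_Maddox = 0.05191 / 0.04091 = 1.2689
β_Holloway = 0.09389 / 0.04091 = 2.2950
β_Norwood = 0.07940 / 0.04091 = 1.9408
β_P = Σ w_i β_i = 0.11×0.5935 + 0.39×1.2689 + 0.28×2.2950 + 0.22×1.9408 = 1.6297
E(R_P) = R_f + β_P × MRP = 4.69% + 1.6297 × 7.36% = 16.68%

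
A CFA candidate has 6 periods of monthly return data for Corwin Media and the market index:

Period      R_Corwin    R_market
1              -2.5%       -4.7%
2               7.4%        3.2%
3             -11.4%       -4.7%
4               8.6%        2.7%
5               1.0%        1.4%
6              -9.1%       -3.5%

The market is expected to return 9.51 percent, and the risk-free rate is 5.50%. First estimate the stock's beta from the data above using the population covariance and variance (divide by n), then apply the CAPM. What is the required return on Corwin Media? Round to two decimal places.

Mean R_i = (-2.5 + 7.4 − 11.4 + 8.6 + 1.0 − 9.1) / 6 = -1.0000%
Mean R_m = (-4.7 + 3.2 − 4.7 + 2.7 + 1.4 − 3.5) / 6 = -0.9333%
Σ(R_i − R̄_i)(R_m − R̄_m) = 139.8800  ⇒  Cov = 139.8800 / 6 = 23.3133
Σ(R_m − R̄_m)² = 70.6933  ⇒  Var(R_m) = 70.6933 / 6 = 11.7822
β = Cov / Var(R_m) = 23.3133 / 11.7822 = 1.9787
MRP = 9.51% − 5.50% = 4.01%
E(R) = R_f + β × MRP = 5.50% + 1.9787 × 4.01% = 13.43%

13.43%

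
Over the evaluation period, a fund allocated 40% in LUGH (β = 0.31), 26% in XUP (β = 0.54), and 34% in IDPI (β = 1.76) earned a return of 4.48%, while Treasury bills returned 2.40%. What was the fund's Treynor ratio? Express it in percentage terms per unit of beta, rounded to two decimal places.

β_P = 0.40×0.31 + 0.26×0.54 + 0.34×1.76 = 0.8628
Treynor = (R_P − R_f) / β_P = (4.48% − 2.40%) / 0.8628 = 2.08% / 0.8628 = 2.41%

2.41%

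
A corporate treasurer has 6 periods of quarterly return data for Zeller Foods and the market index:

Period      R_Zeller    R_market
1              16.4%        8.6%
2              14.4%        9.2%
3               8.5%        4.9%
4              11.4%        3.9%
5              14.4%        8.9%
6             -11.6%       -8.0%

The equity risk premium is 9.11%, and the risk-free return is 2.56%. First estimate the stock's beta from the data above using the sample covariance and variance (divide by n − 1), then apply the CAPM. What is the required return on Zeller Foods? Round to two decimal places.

Mean R_i = (16.4 + 14.4 + 8.5 + 11.4 + 14.4 − 11.6) / 6 = 8.9167%
Mean R_m = (8.6 + 9.2 + 4.9 + 3.9 + 8.9 − 8.0) / 6 = 4.5833%
Σ(R_i − R̄_i)(R_m − R̄_m) = 335.3817  ⇒  Cov = 335.3817 / 5 = 67.0763
Σ(R_m − R̄_m)² = 214.9883  ⇒  Var(R_m) = 214.9883 / 5 = 42.9977
β = Cov / Var(R_m) = 67.0763 / 42.9977 = 1.5600
E(R) = R_f + β × MRP = 2.56% + 1.5600 × 9.11% = 16.77%

16.77%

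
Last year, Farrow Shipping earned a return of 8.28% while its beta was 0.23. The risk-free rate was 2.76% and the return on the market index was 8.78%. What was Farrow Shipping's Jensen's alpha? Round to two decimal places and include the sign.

Market excess return = 8.78% − 2.76% = 6.02%
CAPM benchmark = R_f + β(R_m − R_f) = 2.76% + 0.23 × 6.02% = 4.1446%
α = actual − benchmark = 8.28% − 4.1446% = +4.14%

+4.14%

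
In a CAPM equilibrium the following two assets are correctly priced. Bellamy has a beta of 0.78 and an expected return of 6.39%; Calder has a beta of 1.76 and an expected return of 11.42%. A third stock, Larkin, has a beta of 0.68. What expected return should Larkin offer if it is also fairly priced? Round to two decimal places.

5.88%

MRP (SML slope) = (11.42% − 6.39%) / (1.76 − 0.78) = 5.03% / 0.98 = 5.1327%
R_f (intercept) = 6.39% − 0.78 × 5.1327% = 2.3865%
E(R_Larkin) = R_f + β × MRP = 2.3865% + 0.68 × 5.1327% = 5.88%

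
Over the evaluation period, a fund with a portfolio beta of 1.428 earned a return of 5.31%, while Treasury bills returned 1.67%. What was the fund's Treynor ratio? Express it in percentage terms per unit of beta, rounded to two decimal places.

2.55%

Treynor = (R_P − R_f) / β_P = (5.31% − 1.67%) / 1.4280 = 3.64% / 1.4280 = 2.55%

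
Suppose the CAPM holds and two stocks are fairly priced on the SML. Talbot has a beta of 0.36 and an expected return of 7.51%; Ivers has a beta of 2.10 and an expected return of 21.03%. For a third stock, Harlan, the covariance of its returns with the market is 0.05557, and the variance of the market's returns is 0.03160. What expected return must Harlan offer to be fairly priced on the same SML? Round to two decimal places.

18.38%

MRP = (21.03% − 7.51%) / (2.10 − 0.36) = 7.7701%
R_f = 7.51% − 0.36 × 7.7701% = 4.7128%
β_Harlan = Cov / Var(R_m) = 0.05557 / 0.03160 = 1.7585
E(R_Harlan) = R_f + β × MRP = 4.7128% + 1.7585 × 7.7701% = 18.38%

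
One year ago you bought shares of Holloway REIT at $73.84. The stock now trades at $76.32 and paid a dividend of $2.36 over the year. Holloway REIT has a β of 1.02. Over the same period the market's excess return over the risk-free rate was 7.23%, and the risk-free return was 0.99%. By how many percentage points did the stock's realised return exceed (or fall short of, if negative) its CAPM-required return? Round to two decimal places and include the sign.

-1.81%

Realised HPR = (P1 + D1 − P0) / P0 = (76.32 + 2.36 − 73.84) / 73.84 = 4.84 / 73.84 = 6.5547%
CAPM required = R_f + β·MRP = 0.99% + 1.02 × 7.23% = 8.3646%
α = realised − required = 6.5547% − 8.3646% = -1.81%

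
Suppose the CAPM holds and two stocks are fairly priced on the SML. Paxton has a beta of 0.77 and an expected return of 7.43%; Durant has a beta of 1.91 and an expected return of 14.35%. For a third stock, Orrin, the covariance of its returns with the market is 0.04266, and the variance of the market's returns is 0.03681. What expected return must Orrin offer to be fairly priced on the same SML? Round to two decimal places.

9.79%

MRP = (14.35% − 7.43%) / (1.91 − 0.77) = 6.0702%
R_f = 7.43% − 0.77 × 6.0702% = 2.7559%
β_Orrin = Cov / Var(R_m) = 0.04266 / 0.03681 = 1.1589
E(R_Orrin) = R_f + β × MRP = 2.7559% + 1.1589 × 6.0702% = 9.79%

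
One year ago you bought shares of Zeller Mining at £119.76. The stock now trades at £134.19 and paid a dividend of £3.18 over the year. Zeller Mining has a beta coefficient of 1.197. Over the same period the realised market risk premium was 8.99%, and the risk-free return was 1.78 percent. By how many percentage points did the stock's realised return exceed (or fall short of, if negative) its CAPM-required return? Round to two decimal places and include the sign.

Realised HPR = (P1 + D1 − P0) / P0 = (134.19 + 3.18 − 119.76) / 119.76 = 17.61 / 119.76 = 14.7044%
CAPM required = R_f + β·MRP = 1.78% + 1.197 × 8.99% = 12.54103%
α = realised − required = 14.7044% − 12.54103% = +2.16%

+2.16%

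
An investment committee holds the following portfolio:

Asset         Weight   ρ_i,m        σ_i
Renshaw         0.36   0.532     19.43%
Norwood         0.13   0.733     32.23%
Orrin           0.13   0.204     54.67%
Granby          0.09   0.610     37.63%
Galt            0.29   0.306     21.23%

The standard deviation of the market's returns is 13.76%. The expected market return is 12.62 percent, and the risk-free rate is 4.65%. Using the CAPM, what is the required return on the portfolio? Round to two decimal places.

β_Renshaw = 0.532 × 19.43% / 13.76% = 0.7512
β_Norwood = 0.733 × 32.23% / 13.76% = 1.7169
β_Orrin = 0.204 × 54.67% / 13.76% = 0.8105
β_Granby = 0.610 × 37.63% / 13.76% = 1.6682
β_Galt = 0.306 × 21.23% / 13.76% = 0.4721
β_P = Σ w_i β_i = 0.36×0.7512 + 0.13×1.7169 + 0.13×0.8105 + 0.09×1.6682 + 0.29×0.4721 = 0.8860
MRP = 12.62% − 4.65% = 7.97%
E(R_P) = R_f + β_P × MRP = 4.65% + 0.8860 × 7.97% = 11.71%

11.71%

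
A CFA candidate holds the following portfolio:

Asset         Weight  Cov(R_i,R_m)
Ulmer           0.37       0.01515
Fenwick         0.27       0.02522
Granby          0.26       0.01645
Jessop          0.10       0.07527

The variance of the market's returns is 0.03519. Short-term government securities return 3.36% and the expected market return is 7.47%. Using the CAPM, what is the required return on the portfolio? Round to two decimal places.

6.19%

β_Ulmer = 0.01515 / 0.03519 = 0.4305
β_Fenwick = 0.02522 / 0.03519 = 0.7167
β_Granby = 0.01645 / 0.03519 = 0.4675
β_Jessop = 0.07527 / 0.03519 = 2.1390
β_P = Σ w_i β_i = 0.37×0.4305 + 0.27×0.7167 + 0.26×0.4675 + 0.10×2.1390 = 0.6882
MRP = 7.47% − 3.36% = 4.11%
E(R_P) = R_f + β_P × MRP = 3.36% + 0.6882 × 4.11% = 6.19%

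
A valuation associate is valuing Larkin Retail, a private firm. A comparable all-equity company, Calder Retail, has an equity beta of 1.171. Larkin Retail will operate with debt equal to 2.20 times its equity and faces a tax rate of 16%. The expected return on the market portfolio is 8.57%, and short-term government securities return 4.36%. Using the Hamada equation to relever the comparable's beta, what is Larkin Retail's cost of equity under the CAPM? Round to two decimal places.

β_L = β_U × [1 + (1 − t)(D/E)] = 1.171 × [1 + (1 − 0.16) × 2.20]
    = 1.171 × [1 + 0.84 × 2.20] = 1.171 × 2.8480 = 3.3350
MRP = 8.57% − 4.36% = 4.21%
E(R) = R_f + β_L × MRP = 4.36% + 3.3350 × 4.21% = 18.40%

18.40%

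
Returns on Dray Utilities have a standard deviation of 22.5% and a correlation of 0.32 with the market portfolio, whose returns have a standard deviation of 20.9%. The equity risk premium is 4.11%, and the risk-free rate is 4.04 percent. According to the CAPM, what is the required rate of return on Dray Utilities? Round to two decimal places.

β = ρ × σ_i / σ_m = 0.32 × 22.5% / 20.9% = 0.3445
E(R) = 4.04% + 0.3445 × 4.11% = 5.46%

5.46%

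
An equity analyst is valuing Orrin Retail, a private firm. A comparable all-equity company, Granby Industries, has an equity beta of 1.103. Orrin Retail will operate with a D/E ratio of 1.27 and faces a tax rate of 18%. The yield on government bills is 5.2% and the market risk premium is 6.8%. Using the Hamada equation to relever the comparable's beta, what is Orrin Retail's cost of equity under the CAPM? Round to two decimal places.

β_L = β_U × [1 + (1 − t)(D/E)] = 1.103 × [1 + (1 − 0.18) × 1.27]
    = 1.103 × [1 + 0.82 × 1.27] = 1.103 × 2.0414 = 2.2517
E(R) = R_f + β_L × MRP = 5.2% + 2.2517 × 6.8% = 20.51%

20.51%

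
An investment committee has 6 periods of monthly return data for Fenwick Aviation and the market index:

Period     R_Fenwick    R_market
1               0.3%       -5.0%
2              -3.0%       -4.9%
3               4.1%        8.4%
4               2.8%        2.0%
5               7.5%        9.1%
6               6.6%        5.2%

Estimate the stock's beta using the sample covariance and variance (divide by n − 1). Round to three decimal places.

0.562

Mean R_i = (0.3 − 3.0 + 4.1 + 2.8 + 7.5 + 6.6) / 6 = 3.0500%
Mean R_m = (-5.0 − 4.9 + 8.4 + 2.0 + 9.1 + 5.2) / 6 = 2.4667%
Σ(R_i − R̄_i)(R_m − R̄_m) = 110.6700  ⇒  Cov = 110.6700 / 5 = 22.1340
Σ(R_m − R̄_m)² = 196.9133  ⇒  Var(R_m) = 196.9133 / 5 = 39.3827
β = Cov / Var(R_m) = 22.1340 / 39.3827 = 0.5620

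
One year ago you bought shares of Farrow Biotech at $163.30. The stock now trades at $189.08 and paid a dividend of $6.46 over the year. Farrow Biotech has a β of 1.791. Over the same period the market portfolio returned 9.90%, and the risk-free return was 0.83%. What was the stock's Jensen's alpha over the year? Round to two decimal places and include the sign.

+2.67%

Realised HPR = (P1 + D1 − P0) / P0 = (189.08 + 6.46 − 163.30) / 163.30 = 32.24 / 163.30 = 19.7428%
MRP = 9.90% − 0.83% = 9.07%
CAPM required = R_f + β·MRP = 0.83% + 1.791 × 9.07% = 17.07437%
α = realised − required = 19.7428% − 17.07437% = +2.67%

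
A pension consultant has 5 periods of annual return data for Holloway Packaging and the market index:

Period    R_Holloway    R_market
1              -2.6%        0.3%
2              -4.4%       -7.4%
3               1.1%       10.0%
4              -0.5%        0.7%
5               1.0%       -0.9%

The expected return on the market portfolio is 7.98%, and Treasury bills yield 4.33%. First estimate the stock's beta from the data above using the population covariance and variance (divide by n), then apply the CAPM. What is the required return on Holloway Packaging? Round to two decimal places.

Mean R_i = (-2.6 − 4.4 + 1.1 − 0.5 + 1.0) / 5 = -1.0800%
Mean R_m = (0.3 − 7.4 + 10.0 + 0.7 − 0.9) / 5 = 0.5400%
Σ(R_i − R̄_i)(R_m − R̄_m) = 44.4460  ⇒  Cov = 44.4460 / 5 = 8.8892
Σ(R_m − R̄_m)² = 154.6920  ⇒  Var(R_m) = 154.6920 / 5 = 30.9384
β = Cov / Var(R_m) = 8.8892 / 30.9384 = 0.2873
MRP = 7.98% − 4.33% = 3.65%
E(R) = R_f + β × MRP = 4.33% + 0.2873 × 3.65% = 5.38%

5.38%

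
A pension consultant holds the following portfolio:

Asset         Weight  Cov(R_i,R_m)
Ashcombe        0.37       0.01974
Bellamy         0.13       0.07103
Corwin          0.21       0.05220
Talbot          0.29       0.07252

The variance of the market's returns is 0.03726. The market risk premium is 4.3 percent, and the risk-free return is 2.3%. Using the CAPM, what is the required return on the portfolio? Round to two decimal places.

7.90%

β_Ashcombe = 0.01974 / 0.03726 = 0.5298
β_Bellamy = 0.07103 / 0.03726 = 1.9063
β_Corwin = 0.05220 / 0.03726 = 1.4010
β_Talbot = 0.07252 / 0.03726 = 1.9463
β_P = Σ w_i β_i = 0.37×0.5298 + 0.13×1.9063 + 0.21×1.4010 + 0.29×1.9463 = 1.3025
E(R_P) = R_f + β_P × MRP = 2.3% + 1.3025 × 4.3% = 7.90%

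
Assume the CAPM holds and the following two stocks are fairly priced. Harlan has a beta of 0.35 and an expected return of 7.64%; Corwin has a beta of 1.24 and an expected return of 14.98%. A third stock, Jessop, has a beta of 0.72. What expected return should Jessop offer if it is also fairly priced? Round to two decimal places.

10.69%

MRP (SML slope) = (14.98% − 7.64%) / (1.24 − 0.35) = 7.34% / 0.89 = 8.2472%
R_f (intercept) = 7.64% − 0.35 × 8.2472% = 4.7535%
E(R_Jessop) = R_f + β × MRP = 4.7535% + 0.72 × 8.2472% = 10.69%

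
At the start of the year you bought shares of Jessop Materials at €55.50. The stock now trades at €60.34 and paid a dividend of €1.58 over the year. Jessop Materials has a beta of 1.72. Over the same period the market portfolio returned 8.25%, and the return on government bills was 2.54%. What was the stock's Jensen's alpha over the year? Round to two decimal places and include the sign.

Realised HPR = (P1 + D1 − P0) / P0 = (60.34 + 1.58 − 55.50) / 55.50 = 6.42 / 55.50 = 11.5676%
MRP = 8.25% − 2.54% = 5.71%
CAPM required = R_f + β·MRP = 2.54% + 1.72 × 5.71% = 12.3612%
α = realised − required = 11.5676% − 12.3612% = -0.79%

-0.79%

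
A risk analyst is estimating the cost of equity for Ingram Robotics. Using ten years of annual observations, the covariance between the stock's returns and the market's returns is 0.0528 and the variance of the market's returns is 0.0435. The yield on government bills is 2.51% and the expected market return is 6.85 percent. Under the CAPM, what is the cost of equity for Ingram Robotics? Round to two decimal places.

β = Cov(R_i, R_m) / Var(R_m) = 0.0528 / 0.0435 = 1.2138
MRP = 6.85% − 2.51% = 4.34%
E(R) = R_f + β × MRP = 2.51% + 1.2138 × 4.34% = 7.78%

7.78%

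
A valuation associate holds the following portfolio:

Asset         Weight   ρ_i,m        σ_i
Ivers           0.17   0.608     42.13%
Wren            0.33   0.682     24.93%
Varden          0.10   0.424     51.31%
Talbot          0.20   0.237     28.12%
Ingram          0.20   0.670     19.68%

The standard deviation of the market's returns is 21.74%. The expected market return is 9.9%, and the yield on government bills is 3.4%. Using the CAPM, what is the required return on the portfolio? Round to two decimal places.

8.22%

β_Ivers = 0.608 × 42.13% / 21.74% = 1.1782
β_Wren = 0.682 × 24.93% / 21.74% = 0.7821
β_Varden = 0.424 × 51.31% / 21.74% = 1.0007
β_Talbot = 0.237 × 28.12% / 21.74% = 0.3066
β_Ingram = 0.670 × 19.68% / 21.74% = 0.6065
β_P = Σ w_i β_i = 0.17×1.1782 + 0.33×0.7821 + 0.10×1.0007 + 0.20×0.3066 + 0.20×0.6065 = 0.7411
MRP = 9.9% − 3.4% = 6.50%
E(R_P) = R_f + β_P × MRP = 3.4% + 0.7411 × 6.5% = 8.22%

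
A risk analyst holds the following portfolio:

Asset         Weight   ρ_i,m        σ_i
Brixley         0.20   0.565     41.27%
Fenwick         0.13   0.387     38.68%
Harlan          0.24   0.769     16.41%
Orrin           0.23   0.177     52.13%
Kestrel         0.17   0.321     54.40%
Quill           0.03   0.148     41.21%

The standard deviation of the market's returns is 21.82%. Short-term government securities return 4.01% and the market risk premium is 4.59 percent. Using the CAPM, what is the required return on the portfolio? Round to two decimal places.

β_Brixley = 0.565 × 41.27% / 21.82% = 1.0686
β_Fenwick = 0.387 × 38.68% / 21.82% = 0.6860
β_Harlan = 0.769 × 16.41% / 21.82% = 0.5783
β_Orrin = 0.177 × 52.13% / 21.82% = 0.4229
β_Kestrel = 0.321 × 54.40% / 21.82% = 0.8003
β_Quill = 0.148 × 41.21% / 21.82% = 0.2795
β_P = Σ w_i β_i = 0.20×1.0686 + 0.13×0.6860 + 0.24×0.5783 + 0.23×0.4229 + 0.17×0.8003 + 0.03×0.2795 = 0.6834
E(R_P) = R_f + β_P × MRP = 4.01% + 0.6834 × 4.59% = 7.15%

7.15%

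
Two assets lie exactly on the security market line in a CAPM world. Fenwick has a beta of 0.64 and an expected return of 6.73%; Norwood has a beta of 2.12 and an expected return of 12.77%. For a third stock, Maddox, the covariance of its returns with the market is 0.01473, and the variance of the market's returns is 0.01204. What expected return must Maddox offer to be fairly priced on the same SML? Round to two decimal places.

MRP = (12.77% − 6.73%) / (2.12 − 0.64) = 4.0811%
R_f = 6.73% − 0.64 × 4.0811% = 4.1181%
β_Maddox = Cov / Var(R_m) = 0.01473 / 0.01204 = 1.2234
E(R_Maddox) = R_f + β × MRP = 4.1181% + 1.2234 × 4.0811% = 9.11%

9.11%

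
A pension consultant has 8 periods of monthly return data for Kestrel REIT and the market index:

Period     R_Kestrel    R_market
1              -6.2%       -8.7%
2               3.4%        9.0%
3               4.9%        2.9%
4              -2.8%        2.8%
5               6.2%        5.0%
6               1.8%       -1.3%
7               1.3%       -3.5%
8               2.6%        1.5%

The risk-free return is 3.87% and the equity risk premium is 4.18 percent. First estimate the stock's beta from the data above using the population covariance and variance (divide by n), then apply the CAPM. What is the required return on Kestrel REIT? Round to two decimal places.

Mean R_i = (-6.2 + 3.4 + 4.9 − 2.8 + 6.2 + 1.8 + 1.3 + 2.6) / 8 = 1.4000%
Mean R_m = (-8.7 + 9.0 + 2.9 + 2.8 + 5.0 − 1.3 − 3.5 + 1.5) / 8 = 0.9625%
Σ(R_i − R̄_i)(R_m − R̄_m) = 108.1400  ⇒  Cov = 108.1400 / 8 = 13.5175
Σ(R_m − R̄_m)² = 206.7188  ⇒  Var(R_m) = 206.7188 / 8 = 25.8399
β = Cov / Var(R_m) = 13.5175 / 25.8399 = 0.5231
E(R) = R_f + β × MRP = 3.87% + 0.5231 × 4.18% = 6.06%

6.06%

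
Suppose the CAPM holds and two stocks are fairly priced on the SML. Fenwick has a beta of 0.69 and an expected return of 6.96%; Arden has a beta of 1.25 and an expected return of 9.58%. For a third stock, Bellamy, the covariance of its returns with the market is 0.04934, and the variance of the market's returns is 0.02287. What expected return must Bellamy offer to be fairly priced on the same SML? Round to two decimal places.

13.83%

MRP = (9.58% − 6.96%) / (1.25 − 0.69) = 4.6786%
R_f = 6.96% − 0.69 × 4.6786% = 3.7318%
β_Bellamy = Cov / Var(R_m) = 0.04934 / 0.02287 = 2.1574
E(R_Bellamy) = R_f + β × MRP = 3.7318% + 2.1574 × 4.6786% = 13.83%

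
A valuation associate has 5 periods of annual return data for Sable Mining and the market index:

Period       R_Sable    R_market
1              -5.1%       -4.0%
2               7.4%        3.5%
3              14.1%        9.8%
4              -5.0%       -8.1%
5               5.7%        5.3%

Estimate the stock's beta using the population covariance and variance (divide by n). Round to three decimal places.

1.112

Mean R_i = (-5.1 + 7.4 + 14.1 − 5.0 + 5.7) / 5 = 3.4200%
Mean R_m = (-4.0 + 3.5 + 9.8 − 8.1 + 5.3) / 5 = 1.3000%
Σ(R_i − R̄_i)(R_m − R̄_m) = 232.9600  ⇒  Cov = 232.9600 / 5 = 46.5920
Σ(R_m − R̄_m)² = 209.5400  ⇒  Var(R_m) = 209.5400 / 5 = 41.9080
β = Cov / Var(R_m) = 46.5920 / 41.9080 = 1.1118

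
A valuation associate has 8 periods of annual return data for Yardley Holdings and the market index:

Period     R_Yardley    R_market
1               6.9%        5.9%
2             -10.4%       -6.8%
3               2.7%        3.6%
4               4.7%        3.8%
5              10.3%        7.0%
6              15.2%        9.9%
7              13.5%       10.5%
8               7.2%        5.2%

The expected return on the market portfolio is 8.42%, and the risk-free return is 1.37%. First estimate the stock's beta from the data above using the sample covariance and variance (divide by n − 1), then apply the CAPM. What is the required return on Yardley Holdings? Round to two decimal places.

11.72%

Mean R_i = (6.9 − 10.4 + 2.7 + 4.7 + 10.3 + 15.2 + 13.5 + 7.2) / 8 = 6.2625%
Mean R_m = (5.9 − 6.8 + 3.6 + 3.8 + 7.0 + 9.9 + 10.5 + 5.2) / 8 = 4.8875%
Σ(R_i − R̄_i)(R_m − R̄_m) = 295.9163  ⇒  Cov = 295.9163 / 7 = 42.2738
Σ(R_m − R̄_m)² = 201.6488  ⇒  Var(R_m) = 201.6488 / 7 = 28.8070
β = Cov / Var(R_m) = 42.2738 / 28.8070 = 1.4675
MRP = 8.42% − 1.37% = 7.05%
E(R) = R_f + β × MRP = 1.37% + 1.4675 × 7.05% = 11.72%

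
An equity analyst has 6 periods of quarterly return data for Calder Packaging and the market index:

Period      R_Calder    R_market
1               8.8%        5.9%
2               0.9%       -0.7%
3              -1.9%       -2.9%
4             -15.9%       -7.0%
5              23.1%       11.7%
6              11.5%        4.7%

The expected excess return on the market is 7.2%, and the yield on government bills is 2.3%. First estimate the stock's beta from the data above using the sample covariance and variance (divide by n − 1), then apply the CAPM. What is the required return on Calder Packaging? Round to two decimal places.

16.17%

Mean R_i = (8.8 + 0.9 − 1.9 − 15.9 + 23.1 + 11.5) / 6 = 4.4167%
Mean R_m = (5.9 − 0.7 − 2.9 − 7.0 + 11.7 + 4.7) / 6 = 1.9500%
Σ(R_i − R̄_i)(R_m − R̄_m) = 440.7450  ⇒  Cov = 440.7450 / 5 = 88.1490
Σ(R_m − R̄_m)² = 228.8750  ⇒  Var(R_m) = 228.8750 / 5 = 45.7750
β = Cov / Var(R_m) = 88.1490 / 45.7750 = 1.9257
E(R) = R_f + β × MRP = 2.3% + 1.9257 × 7.2% = 16.17%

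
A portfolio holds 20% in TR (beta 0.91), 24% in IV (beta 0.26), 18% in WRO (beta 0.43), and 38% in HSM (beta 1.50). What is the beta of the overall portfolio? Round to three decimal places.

0.892

β_P = Σ w_i β_i = 0.20×0.91 + 0.24×0.26 + 0.18×0.43 + 0.38×1.50 = 0.8918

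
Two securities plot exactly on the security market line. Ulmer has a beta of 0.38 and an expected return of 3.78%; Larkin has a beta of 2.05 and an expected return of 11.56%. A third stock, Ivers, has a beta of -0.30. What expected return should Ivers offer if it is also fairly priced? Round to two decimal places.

0.61%

MRP (SML slope) = (11.56% − 3.78%) / (2.05 − 0.38) = 7.78% / 1.67 = 4.6587%
R_f (intercept) = 3.78% − 0.38 × 4.6587% = 2.0097%
E(R_Ivers) = R_f + β × MRP = 2.0097% + -0.30 × 4.6587% = 0.61%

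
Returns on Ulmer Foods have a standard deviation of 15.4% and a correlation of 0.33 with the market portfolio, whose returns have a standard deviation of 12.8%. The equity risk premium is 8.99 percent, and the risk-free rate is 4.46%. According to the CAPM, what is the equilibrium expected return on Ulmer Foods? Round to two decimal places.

β = ρ × σ_i / σ_m = 0.33 × 15.4% / 12.8% = 0.3970
E(R) = 4.46% + 0.3970 × 8.99% = 8.03%

8.03%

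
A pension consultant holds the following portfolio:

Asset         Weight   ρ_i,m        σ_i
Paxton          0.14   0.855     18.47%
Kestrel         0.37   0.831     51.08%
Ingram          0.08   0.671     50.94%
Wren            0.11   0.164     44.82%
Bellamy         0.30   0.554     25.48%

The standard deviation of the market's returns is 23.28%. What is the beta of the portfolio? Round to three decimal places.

1.104

β_Paxton = 0.855 × 18.47% / 23.28% = 0.6783
β_Kestrel = 0.831 × 51.08% / 23.28% = 1.8233
β_Ingram = 0.671 × 50.94% / 23.28% = 1.4682
β_Wren = 0.164 × 44.82% / 23.28% = 0.3157
β_Bellamy = 0.554 × 25.48% / 23.28% = 0.6064
β_P = Σ w_i β_i = 0.14×0.6783 + 0.37×1.8233 + 0.08×1.4682 + 0.11×0.3157 + 0.30×0.6064 = 1.1037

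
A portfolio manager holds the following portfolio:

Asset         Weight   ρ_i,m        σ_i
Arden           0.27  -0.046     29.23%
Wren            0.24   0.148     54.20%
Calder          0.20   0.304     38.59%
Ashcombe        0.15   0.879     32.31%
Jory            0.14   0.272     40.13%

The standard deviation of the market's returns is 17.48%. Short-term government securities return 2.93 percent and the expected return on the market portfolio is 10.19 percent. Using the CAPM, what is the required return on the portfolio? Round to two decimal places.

β_Arden = -0.046 × 29.23% / 17.48% = -0.0769
β_Wren = 0.148 × 54.20% / 17.48% = 0.4589
β_Calder = 0.304 × 38.59% / 17.48% = 0.6711
β_Ashcombe = 0.879 × 32.31% / 17.48% = 1.6247
β_Jory = 0.272 × 40.13% / 17.48% = 0.6244
β_P = Σ w_i β_i = 0.27×-0.0769 + 0.24×0.4589 + 0.20×0.6711 + 0.15×1.6247 + 0.14×0.6244 = 0.5547
MRP = 10.19% − 2.93% = 7.26%
E(R_P) = R_f + β_P × MRP = 2.93% + 0.5547 × 7.26% = 6.96%

6.96%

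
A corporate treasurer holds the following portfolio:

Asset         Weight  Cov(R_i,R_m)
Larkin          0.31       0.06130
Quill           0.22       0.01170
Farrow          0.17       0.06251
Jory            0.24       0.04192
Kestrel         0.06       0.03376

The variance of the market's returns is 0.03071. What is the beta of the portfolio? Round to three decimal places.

β_Larkin = 0.06130 / 0.03071 = 1.9961
β_Quill = 0.01170 / 0.03071 = 0.3810
β_Farrow = 0.06251 / 0.03071 = 2.0355
β_Jory = 0.04192 / 0.03071 = 1.3650
β_Kestrel = 0.03376 / 0.03071 = 1.0993
β_P = Σ w_i β_i = 0.31×1.9961 + 0.22×0.3810 + 0.17×2.0355 + 0.24×1.3650 + 0.06×1.0993 = 1.4422

1.442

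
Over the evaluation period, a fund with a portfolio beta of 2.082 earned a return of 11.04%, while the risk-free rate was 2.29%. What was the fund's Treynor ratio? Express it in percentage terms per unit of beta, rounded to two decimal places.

Treynor = (R_P − R_f) / β_P = (11.04% − 2.29%) / 2.0820 = 8.75% / 2.0820 = 4.20%

4.20%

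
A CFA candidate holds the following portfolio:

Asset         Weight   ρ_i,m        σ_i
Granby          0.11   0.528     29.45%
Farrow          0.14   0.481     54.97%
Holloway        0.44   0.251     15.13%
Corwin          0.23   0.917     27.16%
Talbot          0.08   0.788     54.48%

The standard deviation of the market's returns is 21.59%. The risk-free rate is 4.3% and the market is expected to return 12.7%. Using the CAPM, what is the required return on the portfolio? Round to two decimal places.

β_Granby = 0.528 × 29.45% / 21.59% = 0.7202
β_Farrow = 0.481 × 54.97% / 21.59% = 1.2247
β_Holloway = 0.251 × 15.13% / 21.59% = 0.1759
β_Corwin = 0.917 × 27.16% / 21.59% = 1.1536
β_Talbot = 0.788 × 54.48% / 21.59% = 1.9884
β_P = Σ w_i β_i = 0.11×0.7202 + 0.14×1.2247 + 0.44×0.1759 + 0.23×1.1536 + 0.08×1.9884 = 0.7525
MRP = 12.7% − 4.3% = 8.40%
E(R_P) = R_f + β_P × MRP = 4.3% + 0.7525 × 8.4% = 10.62%

10.62%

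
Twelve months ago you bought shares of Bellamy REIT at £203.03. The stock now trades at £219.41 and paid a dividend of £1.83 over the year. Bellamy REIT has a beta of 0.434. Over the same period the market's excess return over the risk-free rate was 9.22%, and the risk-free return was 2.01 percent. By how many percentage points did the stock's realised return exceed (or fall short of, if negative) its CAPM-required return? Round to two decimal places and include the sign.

Realised HPR = (P1 + D1 − P0) / P0 = (219.41 + 1.83 − 203.03) / 203.03 = 18.21 / 203.03 = 8.9691%
CAPM required = R_f + β·MRP = 2.01% + 0.434 × 9.22% = 6.01148%
α = realised − required = 8.9691% − 6.01148% = +2.96%

+2.96%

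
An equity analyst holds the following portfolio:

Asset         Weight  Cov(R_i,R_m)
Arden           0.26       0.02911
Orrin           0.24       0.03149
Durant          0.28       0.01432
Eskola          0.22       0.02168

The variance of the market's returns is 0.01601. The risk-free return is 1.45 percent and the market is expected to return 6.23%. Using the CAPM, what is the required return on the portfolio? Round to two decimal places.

β_Arden = 0.02911 / 0.01601 = 1.8182
β_Orrin = 0.03149 / 0.01601 = 1.9669
β_Durant = 0.01432 / 0.01601 = 0.8944
β_Eskola = 0.02168 / 0.01601 = 1.3542
β_P = Σ w_i β_i = 0.26×1.8182 + 0.24×1.9669 + 0.28×0.8944 + 0.22×1.3542 = 1.4931
MRP = 6.23% − 1.45% = 4.78%
E(R_P) = R_f + β_P × MRP = 1.45% + 1.4931 × 4.78% = 8.59%

8.59%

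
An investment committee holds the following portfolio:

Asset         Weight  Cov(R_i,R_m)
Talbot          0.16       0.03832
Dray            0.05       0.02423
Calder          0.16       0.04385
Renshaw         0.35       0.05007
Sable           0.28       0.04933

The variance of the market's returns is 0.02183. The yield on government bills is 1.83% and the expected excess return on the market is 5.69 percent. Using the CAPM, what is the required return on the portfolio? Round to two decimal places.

β_Talbot = 0.03832 / 0.02183 = 1.7554
β_Dray = 0.02423 / 0.02183 = 1.1099
β_Calder = 0.04385 / 0.02183 = 2.0087
β_Renshaw = 0.05007 / 0.02183 = 2.2936
β_Sable = 0.04933 / 0.02183 = 2.2597
β_P = Σ w_i β_i = 0.16×1.7554 + 0.05×1.1099 + 0.16×2.0087 + 0.35×2.2936 + 0.28×2.2597 = 2.0932
E(R_P) = R_f + β_P × MRP = 1.83% + 2.0932 × 5.69% = 13.74%

13.74%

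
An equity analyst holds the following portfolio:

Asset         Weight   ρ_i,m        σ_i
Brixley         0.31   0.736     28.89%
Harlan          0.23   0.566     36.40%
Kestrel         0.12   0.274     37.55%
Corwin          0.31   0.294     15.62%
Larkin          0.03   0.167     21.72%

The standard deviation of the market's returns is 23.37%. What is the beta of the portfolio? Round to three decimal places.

0.603

β_Brixley = 0.736 × 28.89% / 23.37% = 0.9098
β_Harlan = 0.566 × 36.40% / 23.37% = 0.8816
β_Kestrel = 0.274 × 37.55% / 23.37% = 0.4403
β_Corwin = 0.294 × 15.62% / 23.37% = 0.1965
β_Larkin = 0.167 × 21.72% / 23.37% = 0.1552
β_P = Σ w_i β_i = 0.31×0.9098 + 0.23×0.8816 + 0.12×0.4403 + 0.31×0.1965 + 0.03×0.1552 = 0.6032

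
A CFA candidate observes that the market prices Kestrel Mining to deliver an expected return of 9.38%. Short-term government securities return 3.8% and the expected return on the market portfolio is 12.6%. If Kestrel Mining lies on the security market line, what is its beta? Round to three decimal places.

MRP = 12.6% − 3.8% = 8.80%
β = (E(R) − R_f) / MRP = (9.38% − 3.8%) / 8.8% = 5.58% / 8.8% = 0.634

0.634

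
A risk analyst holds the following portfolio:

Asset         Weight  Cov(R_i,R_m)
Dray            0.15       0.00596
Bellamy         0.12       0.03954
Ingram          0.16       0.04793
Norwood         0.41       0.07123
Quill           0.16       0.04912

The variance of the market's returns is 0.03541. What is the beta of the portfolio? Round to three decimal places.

β_Dray = 0.00596 / 0.03541 = 0.1683
β_Bellamy = 0.03954 / 0.03541 = 1.1166
β_Ingram = 0.04793 / 0.03541 = 1.3536
β_Norwood = 0.07123 / 0.03541 = 2.0116
β_Quill = 0.04912 / 0.03541 = 1.3872
β_P = Σ w_i β_i = 0.15×0.1683 + 0.12×1.1166 + 0.16×1.3536 + 0.41×2.0116 + 0.16×1.3872 = 1.4225

1.423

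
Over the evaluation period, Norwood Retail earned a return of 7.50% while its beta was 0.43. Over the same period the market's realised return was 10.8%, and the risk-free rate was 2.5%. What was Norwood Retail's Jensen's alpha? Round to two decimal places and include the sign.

+1.43%

Market excess return = 10.8% − 2.5% = 8.30%
CAPM benchmark = R_f + β(R_m − R_f) = 2.5% + 0.43 × 8.3% = 6.0690%
α = actual − benchmark = 7.50% − 6.0690% = +1.43%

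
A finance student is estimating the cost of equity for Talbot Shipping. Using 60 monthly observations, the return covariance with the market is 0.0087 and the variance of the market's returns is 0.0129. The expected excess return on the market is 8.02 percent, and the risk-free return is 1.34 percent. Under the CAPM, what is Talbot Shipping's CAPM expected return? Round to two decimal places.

6.75%

β = Cov(R_i, R_m) / Var(R_m) = 0.0087 / 0.0129 = 0.6744
E(R) = R_f + β × MRP = 1.34% + 0.6744 × 8.02% = 6.75%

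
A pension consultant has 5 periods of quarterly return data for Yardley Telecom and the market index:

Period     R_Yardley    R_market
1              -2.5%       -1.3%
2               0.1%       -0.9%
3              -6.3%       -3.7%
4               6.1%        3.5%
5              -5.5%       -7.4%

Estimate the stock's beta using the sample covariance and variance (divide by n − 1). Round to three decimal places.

Mean R_i = (-2.5 + 0.1 − 6.3 + 6.1 − 5.5) / 5 = -1.6200%
Mean R_m = (-1.3 − 0.9 − 3.7 + 3.5 − 7.4) / 5 = -1.9600%
Σ(R_i − R̄_i)(R_m − R̄_m) = 72.6440  ⇒  Cov = 72.6440 / 4 = 18.1610
Σ(R_m − R̄_m)² = 63.9920  ⇒  Var(R_m) = 63.9920 / 4 = 15.9980
β = Cov / Var(R_m) = 18.1610 / 15.9980 = 1.1352

1.135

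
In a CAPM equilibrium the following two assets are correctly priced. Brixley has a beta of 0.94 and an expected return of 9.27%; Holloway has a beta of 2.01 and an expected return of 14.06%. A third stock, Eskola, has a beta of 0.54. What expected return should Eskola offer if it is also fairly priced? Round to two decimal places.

7.48%

MRP (SML slope) = (14.06% − 9.27%) / (2.01 − 0.94) = 4.79% / 1.07 = 4.4766%
R_f (intercept) = 9.27% − 0.94 × 4.4766% = 5.0620%
E(R_Eskola) = R_f + β × MRP = 5.0620% + 0.54 × 4.4766% = 7.48%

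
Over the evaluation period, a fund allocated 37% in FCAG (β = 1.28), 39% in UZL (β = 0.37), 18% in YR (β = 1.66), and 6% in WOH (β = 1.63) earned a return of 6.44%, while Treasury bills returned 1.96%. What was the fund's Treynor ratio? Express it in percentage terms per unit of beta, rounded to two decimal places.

β_P = 0.37×1.28 + 0.39×0.37 + 0.18×1.66 + 0.06×1.63 = 1.0145
Treynor = (R_P − R_f) / β_P = (6.44% − 1.96%) / 1.0145 = 4.48% / 1.0145 = 4.42%

4.42%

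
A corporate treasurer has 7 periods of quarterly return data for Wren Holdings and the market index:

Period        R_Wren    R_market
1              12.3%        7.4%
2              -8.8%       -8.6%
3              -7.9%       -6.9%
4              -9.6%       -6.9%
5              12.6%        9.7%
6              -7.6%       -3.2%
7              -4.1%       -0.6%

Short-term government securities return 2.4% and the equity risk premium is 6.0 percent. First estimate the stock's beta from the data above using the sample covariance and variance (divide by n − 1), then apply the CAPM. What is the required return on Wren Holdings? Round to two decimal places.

10.34%

Mean R_i = (12.3 − 8.8 − 7.9 − 9.6 + 12.6 − 7.6 − 4.1) / 7 = -1.8714%
Mean R_m = (7.4 − 8.6 − 6.9 − 6.9 + 9.7 − 3.2 − 0.6) / 7 = -1.3000%
Σ(R_i − R̄_i)(R_m − R̄_m) = 419.4200  ⇒  Cov = 419.4200 / 6 = 69.9033
Σ(R_m − R̄_m)² = 316.8000  ⇒  Var(R_m) = 316.8000 / 6 = 52.8000
β = Cov / Var(R_m) = 69.9033 / 52.8000 = 1.3239
E(R) = R_f + β × MRP = 2.4% + 1.3239 × 6.0% = 10.34%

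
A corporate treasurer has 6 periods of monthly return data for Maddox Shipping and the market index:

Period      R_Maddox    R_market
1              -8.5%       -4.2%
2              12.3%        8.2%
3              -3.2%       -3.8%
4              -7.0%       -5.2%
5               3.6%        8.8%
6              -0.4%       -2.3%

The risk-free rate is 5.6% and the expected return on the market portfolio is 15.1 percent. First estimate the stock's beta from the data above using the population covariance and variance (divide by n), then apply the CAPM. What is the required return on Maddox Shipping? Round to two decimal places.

Mean R_i = (-8.5 + 12.3 − 3.2 − 7.0 + 3.6 − 0.4) / 6 = -0.5333%
Mean R_m = (-4.2 + 8.2 − 3.8 − 5.2 + 8.8 − 2.3) / 6 = 0.2500%
Σ(R_i − R̄_i)(R_m − R̄_m) = 218.5200  ⇒  Cov = 218.5200 / 6 = 36.4200
Σ(R_m − R̄_m)² = 208.7150  ⇒  Var(R_m) = 208.7150 / 6 = 34.7858
β = Cov / Var(R_m) = 36.4200 / 34.7858 = 1.0470
MRP = 15.1% − 5.6% = 9.50%
E(R) = R_f + β × MRP = 5.6% + 1.0470 × 9.5% = 15.55%

15.55%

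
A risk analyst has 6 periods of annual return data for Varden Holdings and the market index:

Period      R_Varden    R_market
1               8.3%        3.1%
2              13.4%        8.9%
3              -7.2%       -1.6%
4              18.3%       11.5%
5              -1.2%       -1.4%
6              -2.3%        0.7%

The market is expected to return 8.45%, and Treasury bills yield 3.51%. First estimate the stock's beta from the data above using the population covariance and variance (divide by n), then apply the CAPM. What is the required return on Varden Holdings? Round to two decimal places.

Mean R_i = (8.3 + 13.4 − 7.2 + 18.3 − 1.2 − 2.3) / 6 = 4.8833%
Mean R_m = (3.1 + 8.9 − 1.6 + 11.5 − 1.4 + 0.7) / 6 = 3.5333%
Σ(R_i − R̄_i)(R_m − R̄_m) = 263.5033  ⇒  Cov = 263.5033 / 6 = 43.9172
Σ(R_m − R̄_m)² = 151.1733  ⇒  Var(R_m) = 151.1733 / 6 = 25.1956
β = Cov / Var(R_m) = 43.9172 / 25.1956 = 1.7431
MRP = 8.45% − 3.51% = 4.94%
E(R) = R_f + β × MRP = 3.51% + 1.7431 × 4.94% = 12.12%

12.12%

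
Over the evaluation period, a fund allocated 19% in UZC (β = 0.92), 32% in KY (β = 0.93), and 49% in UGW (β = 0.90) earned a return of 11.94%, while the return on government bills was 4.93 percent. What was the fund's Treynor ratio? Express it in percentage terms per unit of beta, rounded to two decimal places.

β_P = 0.19×0.92 + 0.32×0.93 + 0.49×0.90 = 0.9134
Treynor = (R_P − R_f) / β_P = (11.94% − 4.93%) / 0.9134 = 7.01% / 0.9134 = 7.67%

7.67%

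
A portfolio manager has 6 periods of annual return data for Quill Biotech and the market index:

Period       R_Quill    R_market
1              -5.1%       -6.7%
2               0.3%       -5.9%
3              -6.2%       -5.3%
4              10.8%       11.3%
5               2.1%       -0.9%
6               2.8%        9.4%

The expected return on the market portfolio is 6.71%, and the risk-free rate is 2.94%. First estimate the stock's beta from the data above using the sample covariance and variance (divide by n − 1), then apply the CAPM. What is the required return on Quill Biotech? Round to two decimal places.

5.39%

Mean R_i = (-5.1 + 0.3 − 6.2 + 10.8 + 2.1 + 2.8) / 6 = 0.7833%
Mean R_m = (-6.7 − 5.9 − 5.3 + 11.3 − 0.9 + 9.4) / 6 = 0.3167%
Σ(R_i − R̄_i)(R_m − R̄_m) = 210.2417  ⇒  Cov = 210.2417 / 5 = 42.0483
Σ(R_m − R̄_m)² = 324.0483  ⇒  Var(R_m) = 324.0483 / 5 = 64.8097
β = Cov / Var(R_m) = 42.0483 / 64.8097 = 0.6488
MRP = 6.71% − 2.94% = 3.77%
E(R) = R_f + β × MRP = 2.94% + 0.6488 × 3.77% = 5.39%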